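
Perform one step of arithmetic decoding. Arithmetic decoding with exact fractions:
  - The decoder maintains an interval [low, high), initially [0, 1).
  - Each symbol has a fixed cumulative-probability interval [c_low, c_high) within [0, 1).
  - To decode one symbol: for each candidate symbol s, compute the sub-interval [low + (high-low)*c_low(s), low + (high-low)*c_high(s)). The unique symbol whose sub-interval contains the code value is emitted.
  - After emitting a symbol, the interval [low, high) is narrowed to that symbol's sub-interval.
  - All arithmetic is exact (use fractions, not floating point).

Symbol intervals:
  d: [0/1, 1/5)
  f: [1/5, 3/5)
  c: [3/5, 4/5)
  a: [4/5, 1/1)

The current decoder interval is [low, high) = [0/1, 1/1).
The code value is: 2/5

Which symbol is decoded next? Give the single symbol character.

Answer: f

Derivation:
Interval width = high − low = 1/1 − 0/1 = 1/1
Scaled code = (code − low) / width = (2/5 − 0/1) / 1/1 = 2/5
  d: [0/1, 1/5) 
  f: [1/5, 3/5) ← scaled code falls here ✓
  c: [3/5, 4/5) 
  a: [4/5, 1/1) 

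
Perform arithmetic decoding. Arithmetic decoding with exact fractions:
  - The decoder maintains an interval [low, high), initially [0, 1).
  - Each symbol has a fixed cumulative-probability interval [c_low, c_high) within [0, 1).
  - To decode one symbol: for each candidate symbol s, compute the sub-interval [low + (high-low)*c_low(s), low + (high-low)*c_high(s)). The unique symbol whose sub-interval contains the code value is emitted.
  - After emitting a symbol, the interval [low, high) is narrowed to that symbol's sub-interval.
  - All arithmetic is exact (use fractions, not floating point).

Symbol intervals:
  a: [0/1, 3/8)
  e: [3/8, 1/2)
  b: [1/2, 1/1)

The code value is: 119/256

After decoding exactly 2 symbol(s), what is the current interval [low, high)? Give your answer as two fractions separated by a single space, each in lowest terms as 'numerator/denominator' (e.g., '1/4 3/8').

Answer: 7/16 1/2

Derivation:
Step 1: interval [0/1, 1/1), width = 1/1 - 0/1 = 1/1
  'a': [0/1 + 1/1*0/1, 0/1 + 1/1*3/8) = [0/1, 3/8)
  'e': [0/1 + 1/1*3/8, 0/1 + 1/1*1/2) = [3/8, 1/2) <- contains code 119/256
  'b': [0/1 + 1/1*1/2, 0/1 + 1/1*1/1) = [1/2, 1/1)
  emit 'e', narrow to [3/8, 1/2)
Step 2: interval [3/8, 1/2), width = 1/2 - 3/8 = 1/8
  'a': [3/8 + 1/8*0/1, 3/8 + 1/8*3/8) = [3/8, 27/64)
  'e': [3/8 + 1/8*3/8, 3/8 + 1/8*1/2) = [27/64, 7/16)
  'b': [3/8 + 1/8*1/2, 3/8 + 1/8*1/1) = [7/16, 1/2) <- contains code 119/256
  emit 'b', narrow to [7/16, 1/2)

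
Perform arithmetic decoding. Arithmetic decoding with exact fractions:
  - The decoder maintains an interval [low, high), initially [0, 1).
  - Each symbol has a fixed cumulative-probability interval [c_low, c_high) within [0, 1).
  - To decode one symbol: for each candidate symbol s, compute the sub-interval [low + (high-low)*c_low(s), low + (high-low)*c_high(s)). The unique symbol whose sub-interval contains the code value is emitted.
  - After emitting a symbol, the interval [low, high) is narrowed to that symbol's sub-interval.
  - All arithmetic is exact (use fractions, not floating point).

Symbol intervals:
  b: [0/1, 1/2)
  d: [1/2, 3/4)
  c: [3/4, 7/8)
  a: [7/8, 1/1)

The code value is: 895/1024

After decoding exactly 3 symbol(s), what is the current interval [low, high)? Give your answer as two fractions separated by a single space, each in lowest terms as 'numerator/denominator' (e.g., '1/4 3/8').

Answer: 447/512 7/8

Derivation:
Step 1: interval [0/1, 1/1), width = 1/1 - 0/1 = 1/1
  'b': [0/1 + 1/1*0/1, 0/1 + 1/1*1/2) = [0/1, 1/2)
  'd': [0/1 + 1/1*1/2, 0/1 + 1/1*3/4) = [1/2, 3/4)
  'c': [0/1 + 1/1*3/4, 0/1 + 1/1*7/8) = [3/4, 7/8) <- contains code 895/1024
  'a': [0/1 + 1/1*7/8, 0/1 + 1/1*1/1) = [7/8, 1/1)
  emit 'c', narrow to [3/4, 7/8)
Step 2: interval [3/4, 7/8), width = 7/8 - 3/4 = 1/8
  'b': [3/4 + 1/8*0/1, 3/4 + 1/8*1/2) = [3/4, 13/16)
  'd': [3/4 + 1/8*1/2, 3/4 + 1/8*3/4) = [13/16, 27/32)
  'c': [3/4 + 1/8*3/4, 3/4 + 1/8*7/8) = [27/32, 55/64)
  'a': [3/4 + 1/8*7/8, 3/4 + 1/8*1/1) = [55/64, 7/8) <- contains code 895/1024
  emit 'a', narrow to [55/64, 7/8)
Step 3: interval [55/64, 7/8), width = 7/8 - 55/64 = 1/64
  'b': [55/64 + 1/64*0/1, 55/64 + 1/64*1/2) = [55/64, 111/128)
  'd': [55/64 + 1/64*1/2, 55/64 + 1/64*3/4) = [111/128, 223/256)
  'c': [55/64 + 1/64*3/4, 55/64 + 1/64*7/8) = [223/256, 447/512)
  'a': [55/64 + 1/64*7/8, 55/64 + 1/64*1/1) = [447/512, 7/8) <- contains code 895/1024
  emit 'a', narrow to [447/512, 7/8)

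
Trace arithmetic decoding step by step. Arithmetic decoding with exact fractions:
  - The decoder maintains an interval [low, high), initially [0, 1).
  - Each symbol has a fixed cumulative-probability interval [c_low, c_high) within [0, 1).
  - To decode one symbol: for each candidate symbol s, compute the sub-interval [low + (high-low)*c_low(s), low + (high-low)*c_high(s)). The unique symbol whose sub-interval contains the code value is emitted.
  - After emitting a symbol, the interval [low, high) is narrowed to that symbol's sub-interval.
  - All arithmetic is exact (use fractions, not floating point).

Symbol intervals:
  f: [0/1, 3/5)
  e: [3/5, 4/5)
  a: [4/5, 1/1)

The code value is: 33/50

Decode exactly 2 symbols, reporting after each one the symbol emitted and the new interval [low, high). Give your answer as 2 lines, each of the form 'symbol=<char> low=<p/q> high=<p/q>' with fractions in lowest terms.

Step 1: interval [0/1, 1/1), width = 1/1 - 0/1 = 1/1
  'f': [0/1 + 1/1*0/1, 0/1 + 1/1*3/5) = [0/1, 3/5)
  'e': [0/1 + 1/1*3/5, 0/1 + 1/1*4/5) = [3/5, 4/5) <- contains code 33/50
  'a': [0/1 + 1/1*4/5, 0/1 + 1/1*1/1) = [4/5, 1/1)
  emit 'e', narrow to [3/5, 4/5)
Step 2: interval [3/5, 4/5), width = 4/5 - 3/5 = 1/5
  'f': [3/5 + 1/5*0/1, 3/5 + 1/5*3/5) = [3/5, 18/25) <- contains code 33/50
  'e': [3/5 + 1/5*3/5, 3/5 + 1/5*4/5) = [18/25, 19/25)
  'a': [3/5 + 1/5*4/5, 3/5 + 1/5*1/1) = [19/25, 4/5)
  emit 'f', narrow to [3/5, 18/25)

Answer: symbol=e low=3/5 high=4/5
symbol=f low=3/5 high=18/25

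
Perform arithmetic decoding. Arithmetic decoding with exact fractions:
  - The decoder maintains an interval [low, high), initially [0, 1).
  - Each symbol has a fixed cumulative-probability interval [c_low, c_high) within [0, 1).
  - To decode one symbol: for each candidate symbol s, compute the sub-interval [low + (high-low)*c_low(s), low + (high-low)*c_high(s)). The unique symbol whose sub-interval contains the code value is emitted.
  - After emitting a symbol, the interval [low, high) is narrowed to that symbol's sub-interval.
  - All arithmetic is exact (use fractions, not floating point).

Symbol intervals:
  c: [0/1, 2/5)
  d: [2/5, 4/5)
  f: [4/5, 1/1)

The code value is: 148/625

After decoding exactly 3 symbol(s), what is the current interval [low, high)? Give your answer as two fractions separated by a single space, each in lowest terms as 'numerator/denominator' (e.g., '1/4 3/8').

Step 1: interval [0/1, 1/1), width = 1/1 - 0/1 = 1/1
  'c': [0/1 + 1/1*0/1, 0/1 + 1/1*2/5) = [0/1, 2/5) <- contains code 148/625
  'd': [0/1 + 1/1*2/5, 0/1 + 1/1*4/5) = [2/5, 4/5)
  'f': [0/1 + 1/1*4/5, 0/1 + 1/1*1/1) = [4/5, 1/1)
  emit 'c', narrow to [0/1, 2/5)
Step 2: interval [0/1, 2/5), width = 2/5 - 0/1 = 2/5
  'c': [0/1 + 2/5*0/1, 0/1 + 2/5*2/5) = [0/1, 4/25)
  'd': [0/1 + 2/5*2/5, 0/1 + 2/5*4/5) = [4/25, 8/25) <- contains code 148/625
  'f': [0/1 + 2/5*4/5, 0/1 + 2/5*1/1) = [8/25, 2/5)
  emit 'd', narrow to [4/25, 8/25)
Step 3: interval [4/25, 8/25), width = 8/25 - 4/25 = 4/25
  'c': [4/25 + 4/25*0/1, 4/25 + 4/25*2/5) = [4/25, 28/125)
  'd': [4/25 + 4/25*2/5, 4/25 + 4/25*4/5) = [28/125, 36/125) <- contains code 148/625
  'f': [4/25 + 4/25*4/5, 4/25 + 4/25*1/1) = [36/125, 8/25)
  emit 'd', narrow to [28/125, 36/125)

Answer: 28/125 36/125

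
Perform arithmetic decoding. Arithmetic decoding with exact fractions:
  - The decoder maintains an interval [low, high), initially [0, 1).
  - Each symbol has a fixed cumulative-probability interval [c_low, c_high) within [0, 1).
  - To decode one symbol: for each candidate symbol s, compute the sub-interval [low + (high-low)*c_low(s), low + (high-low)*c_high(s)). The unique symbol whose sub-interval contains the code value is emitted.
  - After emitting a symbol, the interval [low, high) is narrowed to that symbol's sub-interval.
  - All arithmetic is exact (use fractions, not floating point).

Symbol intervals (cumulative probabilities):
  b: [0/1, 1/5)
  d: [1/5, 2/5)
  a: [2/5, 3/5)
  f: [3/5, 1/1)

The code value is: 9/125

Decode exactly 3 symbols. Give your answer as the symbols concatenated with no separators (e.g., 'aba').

Step 1: interval [0/1, 1/1), width = 1/1 - 0/1 = 1/1
  'b': [0/1 + 1/1*0/1, 0/1 + 1/1*1/5) = [0/1, 1/5) <- contains code 9/125
  'd': [0/1 + 1/1*1/5, 0/1 + 1/1*2/5) = [1/5, 2/5)
  'a': [0/1 + 1/1*2/5, 0/1 + 1/1*3/5) = [2/5, 3/5)
  'f': [0/1 + 1/1*3/5, 0/1 + 1/1*1/1) = [3/5, 1/1)
  emit 'b', narrow to [0/1, 1/5)
Step 2: interval [0/1, 1/5), width = 1/5 - 0/1 = 1/5
  'b': [0/1 + 1/5*0/1, 0/1 + 1/5*1/5) = [0/1, 1/25)
  'd': [0/1 + 1/5*1/5, 0/1 + 1/5*2/5) = [1/25, 2/25) <- contains code 9/125
  'a': [0/1 + 1/5*2/5, 0/1 + 1/5*3/5) = [2/25, 3/25)
  'f': [0/1 + 1/5*3/5, 0/1 + 1/5*1/1) = [3/25, 1/5)
  emit 'd', narrow to [1/25, 2/25)
Step 3: interval [1/25, 2/25), width = 2/25 - 1/25 = 1/25
  'b': [1/25 + 1/25*0/1, 1/25 + 1/25*1/5) = [1/25, 6/125)
  'd': [1/25 + 1/25*1/5, 1/25 + 1/25*2/5) = [6/125, 7/125)
  'a': [1/25 + 1/25*2/5, 1/25 + 1/25*3/5) = [7/125, 8/125)
  'f': [1/25 + 1/25*3/5, 1/25 + 1/25*1/1) = [8/125, 2/25) <- contains code 9/125
  emit 'f', narrow to [8/125, 2/25)

Answer: bdf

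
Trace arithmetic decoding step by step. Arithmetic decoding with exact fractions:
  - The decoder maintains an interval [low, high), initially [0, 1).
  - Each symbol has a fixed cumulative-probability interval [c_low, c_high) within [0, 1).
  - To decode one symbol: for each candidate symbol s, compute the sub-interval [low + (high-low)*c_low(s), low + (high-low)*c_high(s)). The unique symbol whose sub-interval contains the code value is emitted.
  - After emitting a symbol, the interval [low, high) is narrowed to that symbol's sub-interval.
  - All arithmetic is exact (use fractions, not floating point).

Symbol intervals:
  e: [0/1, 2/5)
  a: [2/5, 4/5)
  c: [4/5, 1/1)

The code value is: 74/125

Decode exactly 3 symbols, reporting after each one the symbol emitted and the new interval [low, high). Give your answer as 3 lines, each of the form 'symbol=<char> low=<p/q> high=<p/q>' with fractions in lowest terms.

Step 1: interval [0/1, 1/1), width = 1/1 - 0/1 = 1/1
  'e': [0/1 + 1/1*0/1, 0/1 + 1/1*2/5) = [0/1, 2/5)
  'a': [0/1 + 1/1*2/5, 0/1 + 1/1*4/5) = [2/5, 4/5) <- contains code 74/125
  'c': [0/1 + 1/1*4/5, 0/1 + 1/1*1/1) = [4/5, 1/1)
  emit 'a', narrow to [2/5, 4/5)
Step 2: interval [2/5, 4/5), width = 4/5 - 2/5 = 2/5
  'e': [2/5 + 2/5*0/1, 2/5 + 2/5*2/5) = [2/5, 14/25)
  'a': [2/5 + 2/5*2/5, 2/5 + 2/5*4/5) = [14/25, 18/25) <- contains code 74/125
  'c': [2/5 + 2/5*4/5, 2/5 + 2/5*1/1) = [18/25, 4/5)
  emit 'a', narrow to [14/25, 18/25)
Step 3: interval [14/25, 18/25), width = 18/25 - 14/25 = 4/25
  'e': [14/25 + 4/25*0/1, 14/25 + 4/25*2/5) = [14/25, 78/125) <- contains code 74/125
  'a': [14/25 + 4/25*2/5, 14/25 + 4/25*4/5) = [78/125, 86/125)
  'c': [14/25 + 4/25*4/5, 14/25 + 4/25*1/1) = [86/125, 18/25)
  emit 'e', narrow to [14/25, 78/125)

Answer: symbol=a low=2/5 high=4/5
symbol=a low=14/25 high=18/25
symbol=e low=14/25 high=78/125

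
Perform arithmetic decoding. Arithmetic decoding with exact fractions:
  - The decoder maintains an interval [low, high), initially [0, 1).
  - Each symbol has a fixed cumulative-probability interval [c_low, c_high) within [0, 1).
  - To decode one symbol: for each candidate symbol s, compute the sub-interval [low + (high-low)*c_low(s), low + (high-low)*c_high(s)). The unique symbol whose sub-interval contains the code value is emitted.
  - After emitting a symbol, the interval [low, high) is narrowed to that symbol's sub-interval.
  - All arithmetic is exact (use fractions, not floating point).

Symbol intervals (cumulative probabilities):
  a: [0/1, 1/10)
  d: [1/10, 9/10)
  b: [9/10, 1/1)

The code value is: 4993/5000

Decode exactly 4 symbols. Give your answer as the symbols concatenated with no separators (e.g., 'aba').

Answer: bbdb

Derivation:
Step 1: interval [0/1, 1/1), width = 1/1 - 0/1 = 1/1
  'a': [0/1 + 1/1*0/1, 0/1 + 1/1*1/10) = [0/1, 1/10)
  'd': [0/1 + 1/1*1/10, 0/1 + 1/1*9/10) = [1/10, 9/10)
  'b': [0/1 + 1/1*9/10, 0/1 + 1/1*1/1) = [9/10, 1/1) <- contains code 4993/5000
  emit 'b', narrow to [9/10, 1/1)
Step 2: interval [9/10, 1/1), width = 1/1 - 9/10 = 1/10
  'a': [9/10 + 1/10*0/1, 9/10 + 1/10*1/10) = [9/10, 91/100)
  'd': [9/10 + 1/10*1/10, 9/10 + 1/10*9/10) = [91/100, 99/100)
  'b': [9/10 + 1/10*9/10, 9/10 + 1/10*1/1) = [99/100, 1/1) <- contains code 4993/5000
  emit 'b', narrow to [99/100, 1/1)
Step 3: interval [99/100, 1/1), width = 1/1 - 99/100 = 1/100
  'a': [99/100 + 1/100*0/1, 99/100 + 1/100*1/10) = [99/100, 991/1000)
  'd': [99/100 + 1/100*1/10, 99/100 + 1/100*9/10) = [991/1000, 999/1000) <- contains code 4993/5000
  'b': [99/100 + 1/100*9/10, 99/100 + 1/100*1/1) = [999/1000, 1/1)
  emit 'd', narrow to [991/1000, 999/1000)
Step 4: interval [991/1000, 999/1000), width = 999/1000 - 991/1000 = 1/125
  'a': [991/1000 + 1/125*0/1, 991/1000 + 1/125*1/10) = [991/1000, 4959/5000)
  'd': [991/1000 + 1/125*1/10, 991/1000 + 1/125*9/10) = [4959/5000, 4991/5000)
  'b': [991/1000 + 1/125*9/10, 991/1000 + 1/125*1/1) = [4991/5000, 999/1000) <- contains code 4993/5000
  emit 'b', narrow to [4991/5000, 999/1000)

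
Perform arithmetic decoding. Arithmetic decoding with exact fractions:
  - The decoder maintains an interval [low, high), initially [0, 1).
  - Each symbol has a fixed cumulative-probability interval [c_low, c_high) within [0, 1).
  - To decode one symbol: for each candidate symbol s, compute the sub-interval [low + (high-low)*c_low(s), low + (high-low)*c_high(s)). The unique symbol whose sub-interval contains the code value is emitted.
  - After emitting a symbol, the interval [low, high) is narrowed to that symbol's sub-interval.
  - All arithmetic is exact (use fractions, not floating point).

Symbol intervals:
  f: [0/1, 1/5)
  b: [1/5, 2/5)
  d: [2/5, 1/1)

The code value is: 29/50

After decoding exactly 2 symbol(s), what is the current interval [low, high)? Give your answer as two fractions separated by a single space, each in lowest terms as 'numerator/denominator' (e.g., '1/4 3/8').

Step 1: interval [0/1, 1/1), width = 1/1 - 0/1 = 1/1
  'f': [0/1 + 1/1*0/1, 0/1 + 1/1*1/5) = [0/1, 1/5)
  'b': [0/1 + 1/1*1/5, 0/1 + 1/1*2/5) = [1/5, 2/5)
  'd': [0/1 + 1/1*2/5, 0/1 + 1/1*1/1) = [2/5, 1/1) <- contains code 29/50
  emit 'd', narrow to [2/5, 1/1)
Step 2: interval [2/5, 1/1), width = 1/1 - 2/5 = 3/5
  'f': [2/5 + 3/5*0/1, 2/5 + 3/5*1/5) = [2/5, 13/25)
  'b': [2/5 + 3/5*1/5, 2/5 + 3/5*2/5) = [13/25, 16/25) <- contains code 29/50
  'd': [2/5 + 3/5*2/5, 2/5 + 3/5*1/1) = [16/25, 1/1)
  emit 'b', narrow to [13/25, 16/25)

Answer: 13/25 16/25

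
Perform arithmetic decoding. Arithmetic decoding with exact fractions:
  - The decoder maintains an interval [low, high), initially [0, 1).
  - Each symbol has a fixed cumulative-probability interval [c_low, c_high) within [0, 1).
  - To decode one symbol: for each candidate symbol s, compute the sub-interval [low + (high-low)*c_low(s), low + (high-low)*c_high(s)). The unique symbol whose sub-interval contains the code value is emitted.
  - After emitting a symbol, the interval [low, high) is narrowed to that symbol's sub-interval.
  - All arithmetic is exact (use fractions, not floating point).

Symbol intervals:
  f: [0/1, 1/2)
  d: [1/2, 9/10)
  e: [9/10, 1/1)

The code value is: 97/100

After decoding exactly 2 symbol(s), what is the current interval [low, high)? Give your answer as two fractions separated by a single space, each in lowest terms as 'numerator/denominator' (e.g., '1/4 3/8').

Answer: 19/20 99/100

Derivation:
Step 1: interval [0/1, 1/1), width = 1/1 - 0/1 = 1/1
  'f': [0/1 + 1/1*0/1, 0/1 + 1/1*1/2) = [0/1, 1/2)
  'd': [0/1 + 1/1*1/2, 0/1 + 1/1*9/10) = [1/2, 9/10)
  'e': [0/1 + 1/1*9/10, 0/1 + 1/1*1/1) = [9/10, 1/1) <- contains code 97/100
  emit 'e', narrow to [9/10, 1/1)
Step 2: interval [9/10, 1/1), width = 1/1 - 9/10 = 1/10
  'f': [9/10 + 1/10*0/1, 9/10 + 1/10*1/2) = [9/10, 19/20)
  'd': [9/10 + 1/10*1/2, 9/10 + 1/10*9/10) = [19/20, 99/100) <- contains code 97/100
  'e': [9/10 + 1/10*9/10, 9/10 + 1/10*1/1) = [99/100, 1/1)
  emit 'd', narrow to [19/20, 99/100)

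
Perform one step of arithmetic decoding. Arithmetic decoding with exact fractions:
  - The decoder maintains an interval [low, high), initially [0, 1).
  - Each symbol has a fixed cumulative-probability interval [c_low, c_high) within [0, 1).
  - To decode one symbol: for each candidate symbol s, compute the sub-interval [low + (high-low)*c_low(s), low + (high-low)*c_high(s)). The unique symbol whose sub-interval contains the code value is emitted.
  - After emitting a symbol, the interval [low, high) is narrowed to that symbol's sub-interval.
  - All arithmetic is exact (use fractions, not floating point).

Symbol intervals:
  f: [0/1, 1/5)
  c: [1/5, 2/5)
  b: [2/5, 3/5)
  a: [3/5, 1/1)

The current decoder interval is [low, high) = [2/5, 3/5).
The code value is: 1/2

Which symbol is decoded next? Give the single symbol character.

Answer: b

Derivation:
Interval width = high − low = 3/5 − 2/5 = 1/5
Scaled code = (code − low) / width = (1/2 − 2/5) / 1/5 = 1/2
  f: [0/1, 1/5) 
  c: [1/5, 2/5) 
  b: [2/5, 3/5) ← scaled code falls here ✓
  a: [3/5, 1/1) 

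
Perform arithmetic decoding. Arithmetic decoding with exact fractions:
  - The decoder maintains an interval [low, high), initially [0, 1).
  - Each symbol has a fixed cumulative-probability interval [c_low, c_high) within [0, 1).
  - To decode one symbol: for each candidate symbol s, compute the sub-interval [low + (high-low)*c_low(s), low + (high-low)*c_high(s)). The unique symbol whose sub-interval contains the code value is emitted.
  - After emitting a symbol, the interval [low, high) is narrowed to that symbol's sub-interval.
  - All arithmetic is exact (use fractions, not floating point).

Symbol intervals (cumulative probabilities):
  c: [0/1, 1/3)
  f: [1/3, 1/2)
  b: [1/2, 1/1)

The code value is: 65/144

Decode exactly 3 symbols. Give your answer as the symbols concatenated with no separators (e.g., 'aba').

Step 1: interval [0/1, 1/1), width = 1/1 - 0/1 = 1/1
  'c': [0/1 + 1/1*0/1, 0/1 + 1/1*1/3) = [0/1, 1/3)
  'f': [0/1 + 1/1*1/3, 0/1 + 1/1*1/2) = [1/3, 1/2) <- contains code 65/144
  'b': [0/1 + 1/1*1/2, 0/1 + 1/1*1/1) = [1/2, 1/1)
  emit 'f', narrow to [1/3, 1/2)
Step 2: interval [1/3, 1/2), width = 1/2 - 1/3 = 1/6
  'c': [1/3 + 1/6*0/1, 1/3 + 1/6*1/3) = [1/3, 7/18)
  'f': [1/3 + 1/6*1/3, 1/3 + 1/6*1/2) = [7/18, 5/12)
  'b': [1/3 + 1/6*1/2, 1/3 + 1/6*1/1) = [5/12, 1/2) <- contains code 65/144
  emit 'b', narrow to [5/12, 1/2)
Step 3: interval [5/12, 1/2), width = 1/2 - 5/12 = 1/12
  'c': [5/12 + 1/12*0/1, 5/12 + 1/12*1/3) = [5/12, 4/9)
  'f': [5/12 + 1/12*1/3, 5/12 + 1/12*1/2) = [4/9, 11/24) <- contains code 65/144
  'b': [5/12 + 1/12*1/2, 5/12 + 1/12*1/1) = [11/24, 1/2)
  emit 'f', narrow to [4/9, 11/24)

Answer: fbf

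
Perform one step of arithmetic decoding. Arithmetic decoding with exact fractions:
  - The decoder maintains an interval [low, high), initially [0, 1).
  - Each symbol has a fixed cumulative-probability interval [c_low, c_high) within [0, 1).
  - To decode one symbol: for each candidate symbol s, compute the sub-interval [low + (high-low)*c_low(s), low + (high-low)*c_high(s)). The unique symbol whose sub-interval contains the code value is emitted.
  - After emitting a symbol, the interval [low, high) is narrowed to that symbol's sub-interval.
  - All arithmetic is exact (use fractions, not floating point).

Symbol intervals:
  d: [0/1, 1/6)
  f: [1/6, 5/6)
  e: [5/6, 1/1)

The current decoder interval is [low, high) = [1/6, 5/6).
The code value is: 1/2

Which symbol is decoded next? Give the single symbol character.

Answer: f

Derivation:
Interval width = high − low = 5/6 − 1/6 = 2/3
Scaled code = (code − low) / width = (1/2 − 1/6) / 2/3 = 1/2
  d: [0/1, 1/6) 
  f: [1/6, 5/6) ← scaled code falls here ✓
  e: [5/6, 1/1) 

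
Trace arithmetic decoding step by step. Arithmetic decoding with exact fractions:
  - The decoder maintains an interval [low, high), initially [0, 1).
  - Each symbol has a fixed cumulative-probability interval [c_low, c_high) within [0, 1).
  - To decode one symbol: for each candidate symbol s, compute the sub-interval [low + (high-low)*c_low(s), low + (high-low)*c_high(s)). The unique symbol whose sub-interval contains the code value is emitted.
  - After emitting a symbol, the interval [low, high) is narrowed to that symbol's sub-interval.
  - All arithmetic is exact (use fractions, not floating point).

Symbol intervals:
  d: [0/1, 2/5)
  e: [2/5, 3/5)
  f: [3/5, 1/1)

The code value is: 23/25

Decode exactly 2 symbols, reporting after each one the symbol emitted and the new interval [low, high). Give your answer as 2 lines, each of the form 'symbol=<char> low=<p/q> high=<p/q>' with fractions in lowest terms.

Step 1: interval [0/1, 1/1), width = 1/1 - 0/1 = 1/1
  'd': [0/1 + 1/1*0/1, 0/1 + 1/1*2/5) = [0/1, 2/5)
  'e': [0/1 + 1/1*2/5, 0/1 + 1/1*3/5) = [2/5, 3/5)
  'f': [0/1 + 1/1*3/5, 0/1 + 1/1*1/1) = [3/5, 1/1) <- contains code 23/25
  emit 'f', narrow to [3/5, 1/1)
Step 2: interval [3/5, 1/1), width = 1/1 - 3/5 = 2/5
  'd': [3/5 + 2/5*0/1, 3/5 + 2/5*2/5) = [3/5, 19/25)
  'e': [3/5 + 2/5*2/5, 3/5 + 2/5*3/5) = [19/25, 21/25)
  'f': [3/5 + 2/5*3/5, 3/5 + 2/5*1/1) = [21/25, 1/1) <- contains code 23/25
  emit 'f', narrow to [21/25, 1/1)

Answer: symbol=f low=3/5 high=1/1
symbol=f low=21/25 high=1/1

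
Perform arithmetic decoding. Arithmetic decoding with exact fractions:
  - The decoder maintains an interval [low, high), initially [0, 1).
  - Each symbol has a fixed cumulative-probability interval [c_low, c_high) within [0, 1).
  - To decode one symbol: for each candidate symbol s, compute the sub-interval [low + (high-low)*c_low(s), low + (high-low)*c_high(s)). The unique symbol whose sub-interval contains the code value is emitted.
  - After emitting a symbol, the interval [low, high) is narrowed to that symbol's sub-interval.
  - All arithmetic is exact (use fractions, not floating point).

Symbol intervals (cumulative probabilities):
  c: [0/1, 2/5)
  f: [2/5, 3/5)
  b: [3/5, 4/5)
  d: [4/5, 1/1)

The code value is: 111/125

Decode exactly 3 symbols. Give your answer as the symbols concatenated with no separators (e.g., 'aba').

Answer: dfc

Derivation:
Step 1: interval [0/1, 1/1), width = 1/1 - 0/1 = 1/1
  'c': [0/1 + 1/1*0/1, 0/1 + 1/1*2/5) = [0/1, 2/5)
  'f': [0/1 + 1/1*2/5, 0/1 + 1/1*3/5) = [2/5, 3/5)
  'b': [0/1 + 1/1*3/5, 0/1 + 1/1*4/5) = [3/5, 4/5)
  'd': [0/1 + 1/1*4/5, 0/1 + 1/1*1/1) = [4/5, 1/1) <- contains code 111/125
  emit 'd', narrow to [4/5, 1/1)
Step 2: interval [4/5, 1/1), width = 1/1 - 4/5 = 1/5
  'c': [4/5 + 1/5*0/1, 4/5 + 1/5*2/5) = [4/5, 22/25)
  'f': [4/5 + 1/5*2/5, 4/5 + 1/5*3/5) = [22/25, 23/25) <- contains code 111/125
  'b': [4/5 + 1/5*3/5, 4/5 + 1/5*4/5) = [23/25, 24/25)
  'd': [4/5 + 1/5*4/5, 4/5 + 1/5*1/1) = [24/25, 1/1)
  emit 'f', narrow to [22/25, 23/25)
Step 3: interval [22/25, 23/25), width = 23/25 - 22/25 = 1/25
  'c': [22/25 + 1/25*0/1, 22/25 + 1/25*2/5) = [22/25, 112/125) <- contains code 111/125
  'f': [22/25 + 1/25*2/5, 22/25 + 1/25*3/5) = [112/125, 113/125)
  'b': [22/25 + 1/25*3/5, 22/25 + 1/25*4/5) = [113/125, 114/125)
  'd': [22/25 + 1/25*4/5, 22/25 + 1/25*1/1) = [114/125, 23/25)
  emit 'c', narrow to [22/25, 112/125)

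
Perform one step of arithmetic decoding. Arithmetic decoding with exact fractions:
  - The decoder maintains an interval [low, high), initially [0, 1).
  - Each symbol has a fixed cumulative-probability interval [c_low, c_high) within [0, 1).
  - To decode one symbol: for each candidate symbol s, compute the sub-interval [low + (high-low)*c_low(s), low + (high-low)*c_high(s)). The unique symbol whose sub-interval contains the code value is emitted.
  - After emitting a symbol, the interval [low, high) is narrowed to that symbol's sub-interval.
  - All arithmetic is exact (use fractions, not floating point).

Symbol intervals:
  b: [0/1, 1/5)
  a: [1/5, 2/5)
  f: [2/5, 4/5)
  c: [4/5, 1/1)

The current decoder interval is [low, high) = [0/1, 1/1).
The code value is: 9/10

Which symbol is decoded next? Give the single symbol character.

Interval width = high − low = 1/1 − 0/1 = 1/1
Scaled code = (code − low) / width = (9/10 − 0/1) / 1/1 = 9/10
  b: [0/1, 1/5) 
  a: [1/5, 2/5) 
  f: [2/5, 4/5) 
  c: [4/5, 1/1) ← scaled code falls here ✓

Answer: c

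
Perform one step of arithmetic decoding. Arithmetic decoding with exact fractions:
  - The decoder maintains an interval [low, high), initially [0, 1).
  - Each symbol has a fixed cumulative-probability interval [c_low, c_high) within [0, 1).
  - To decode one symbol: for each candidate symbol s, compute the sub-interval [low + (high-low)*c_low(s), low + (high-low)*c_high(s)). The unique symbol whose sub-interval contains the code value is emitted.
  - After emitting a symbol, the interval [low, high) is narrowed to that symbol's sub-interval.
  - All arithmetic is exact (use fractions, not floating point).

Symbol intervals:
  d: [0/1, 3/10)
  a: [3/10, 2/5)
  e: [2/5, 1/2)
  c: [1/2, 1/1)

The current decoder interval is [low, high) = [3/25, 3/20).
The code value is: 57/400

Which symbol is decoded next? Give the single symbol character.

Interval width = high − low = 3/20 − 3/25 = 3/100
Scaled code = (code − low) / width = (57/400 − 3/25) / 3/100 = 3/4
  d: [0/1, 3/10) 
  a: [3/10, 2/5) 
  e: [2/5, 1/2) 
  c: [1/2, 1/1) ← scaled code falls here ✓

Answer: c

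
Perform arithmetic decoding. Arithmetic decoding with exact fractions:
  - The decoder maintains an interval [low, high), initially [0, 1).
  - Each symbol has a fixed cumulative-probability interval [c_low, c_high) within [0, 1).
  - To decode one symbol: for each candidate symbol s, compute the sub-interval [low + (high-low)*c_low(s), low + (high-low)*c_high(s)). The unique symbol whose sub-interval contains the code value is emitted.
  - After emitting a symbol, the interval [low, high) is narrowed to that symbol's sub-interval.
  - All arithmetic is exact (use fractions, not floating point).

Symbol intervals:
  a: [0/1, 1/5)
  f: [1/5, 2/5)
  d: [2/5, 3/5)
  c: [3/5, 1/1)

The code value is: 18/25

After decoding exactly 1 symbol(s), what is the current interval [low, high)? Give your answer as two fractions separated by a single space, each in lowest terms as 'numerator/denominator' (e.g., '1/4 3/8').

Step 1: interval [0/1, 1/1), width = 1/1 - 0/1 = 1/1
  'a': [0/1 + 1/1*0/1, 0/1 + 1/1*1/5) = [0/1, 1/5)
  'f': [0/1 + 1/1*1/5, 0/1 + 1/1*2/5) = [1/5, 2/5)
  'd': [0/1 + 1/1*2/5, 0/1 + 1/1*3/5) = [2/5, 3/5)
  'c': [0/1 + 1/1*3/5, 0/1 + 1/1*1/1) = [3/5, 1/1) <- contains code 18/25
  emit 'c', narrow to [3/5, 1/1)

Answer: 3/5 1/1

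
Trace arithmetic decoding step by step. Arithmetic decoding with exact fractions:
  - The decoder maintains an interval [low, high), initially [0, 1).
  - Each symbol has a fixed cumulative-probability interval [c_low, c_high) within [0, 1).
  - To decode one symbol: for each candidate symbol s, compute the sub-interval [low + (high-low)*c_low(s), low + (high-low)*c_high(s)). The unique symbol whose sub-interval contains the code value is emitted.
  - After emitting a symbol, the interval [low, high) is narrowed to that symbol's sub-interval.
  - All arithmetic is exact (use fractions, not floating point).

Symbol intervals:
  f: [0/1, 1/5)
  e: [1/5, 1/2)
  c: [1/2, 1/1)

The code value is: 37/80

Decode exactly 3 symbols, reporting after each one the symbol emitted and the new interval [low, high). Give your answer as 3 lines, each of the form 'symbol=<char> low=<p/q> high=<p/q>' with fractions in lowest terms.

Step 1: interval [0/1, 1/1), width = 1/1 - 0/1 = 1/1
  'f': [0/1 + 1/1*0/1, 0/1 + 1/1*1/5) = [0/1, 1/5)
  'e': [0/1 + 1/1*1/5, 0/1 + 1/1*1/2) = [1/5, 1/2) <- contains code 37/80
  'c': [0/1 + 1/1*1/2, 0/1 + 1/1*1/1) = [1/2, 1/1)
  emit 'e', narrow to [1/5, 1/2)
Step 2: interval [1/5, 1/2), width = 1/2 - 1/5 = 3/10
  'f': [1/5 + 3/10*0/1, 1/5 + 3/10*1/5) = [1/5, 13/50)
  'e': [1/5 + 3/10*1/5, 1/5 + 3/10*1/2) = [13/50, 7/20)
  'c': [1/5 + 3/10*1/2, 1/5 + 3/10*1/1) = [7/20, 1/2) <- contains code 37/80
  emit 'c', narrow to [7/20, 1/2)
Step 3: interval [7/20, 1/2), width = 1/2 - 7/20 = 3/20
  'f': [7/20 + 3/20*0/1, 7/20 + 3/20*1/5) = [7/20, 19/50)
  'e': [7/20 + 3/20*1/5, 7/20 + 3/20*1/2) = [19/50, 17/40)
  'c': [7/20 + 3/20*1/2, 7/20 + 3/20*1/1) = [17/40, 1/2) <- contains code 37/80
  emit 'c', narrow to [17/40, 1/2)

Answer: symbol=e low=1/5 high=1/2
symbol=c low=7/20 high=1/2
symbol=c low=17/40 high=1/2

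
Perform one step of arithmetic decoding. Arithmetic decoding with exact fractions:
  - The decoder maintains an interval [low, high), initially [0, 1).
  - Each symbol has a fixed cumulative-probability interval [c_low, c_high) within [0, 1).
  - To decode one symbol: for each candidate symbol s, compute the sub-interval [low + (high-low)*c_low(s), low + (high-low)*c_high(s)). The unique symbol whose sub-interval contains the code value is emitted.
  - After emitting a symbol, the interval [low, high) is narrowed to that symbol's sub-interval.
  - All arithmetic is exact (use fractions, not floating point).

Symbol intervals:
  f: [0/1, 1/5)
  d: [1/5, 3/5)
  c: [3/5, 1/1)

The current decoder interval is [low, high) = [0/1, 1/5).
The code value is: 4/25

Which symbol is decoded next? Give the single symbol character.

Interval width = high − low = 1/5 − 0/1 = 1/5
Scaled code = (code − low) / width = (4/25 − 0/1) / 1/5 = 4/5
  f: [0/1, 1/5) 
  d: [1/5, 3/5) 
  c: [3/5, 1/1) ← scaled code falls here ✓

Answer: c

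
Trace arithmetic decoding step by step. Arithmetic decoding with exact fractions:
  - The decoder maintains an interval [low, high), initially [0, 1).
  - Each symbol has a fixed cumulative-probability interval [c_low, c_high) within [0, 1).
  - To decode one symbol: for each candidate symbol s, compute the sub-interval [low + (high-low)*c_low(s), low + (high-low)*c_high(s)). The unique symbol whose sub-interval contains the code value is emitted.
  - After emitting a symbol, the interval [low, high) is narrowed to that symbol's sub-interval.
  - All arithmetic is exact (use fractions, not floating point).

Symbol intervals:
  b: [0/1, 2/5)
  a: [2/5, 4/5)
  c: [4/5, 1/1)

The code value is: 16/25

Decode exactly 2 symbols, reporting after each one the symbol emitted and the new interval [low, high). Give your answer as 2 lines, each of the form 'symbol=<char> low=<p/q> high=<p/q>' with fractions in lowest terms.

Step 1: interval [0/1, 1/1), width = 1/1 - 0/1 = 1/1
  'b': [0/1 + 1/1*0/1, 0/1 + 1/1*2/5) = [0/1, 2/5)
  'a': [0/1 + 1/1*2/5, 0/1 + 1/1*4/5) = [2/5, 4/5) <- contains code 16/25
  'c': [0/1 + 1/1*4/5, 0/1 + 1/1*1/1) = [4/5, 1/1)
  emit 'a', narrow to [2/5, 4/5)
Step 2: interval [2/5, 4/5), width = 4/5 - 2/5 = 2/5
  'b': [2/5 + 2/5*0/1, 2/5 + 2/5*2/5) = [2/5, 14/25)
  'a': [2/5 + 2/5*2/5, 2/5 + 2/5*4/5) = [14/25, 18/25) <- contains code 16/25
  'c': [2/5 + 2/5*4/5, 2/5 + 2/5*1/1) = [18/25, 4/5)
  emit 'a', narrow to [14/25, 18/25)

Answer: symbol=a low=2/5 high=4/5
symbol=a low=14/25 high=18/25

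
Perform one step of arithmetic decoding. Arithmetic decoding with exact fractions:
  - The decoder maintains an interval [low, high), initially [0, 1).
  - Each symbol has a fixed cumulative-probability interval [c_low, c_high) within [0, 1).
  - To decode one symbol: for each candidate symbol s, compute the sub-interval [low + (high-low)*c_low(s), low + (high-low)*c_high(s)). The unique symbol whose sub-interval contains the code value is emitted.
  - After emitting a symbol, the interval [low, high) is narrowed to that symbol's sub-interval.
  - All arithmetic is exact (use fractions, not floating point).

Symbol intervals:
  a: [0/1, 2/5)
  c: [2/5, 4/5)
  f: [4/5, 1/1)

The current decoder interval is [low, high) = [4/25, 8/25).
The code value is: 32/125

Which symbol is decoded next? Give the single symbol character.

Answer: c

Derivation:
Interval width = high − low = 8/25 − 4/25 = 4/25
Scaled code = (code − low) / width = (32/125 − 4/25) / 4/25 = 3/5
  a: [0/1, 2/5) 
  c: [2/5, 4/5) ← scaled code falls here ✓
  f: [4/5, 1/1) 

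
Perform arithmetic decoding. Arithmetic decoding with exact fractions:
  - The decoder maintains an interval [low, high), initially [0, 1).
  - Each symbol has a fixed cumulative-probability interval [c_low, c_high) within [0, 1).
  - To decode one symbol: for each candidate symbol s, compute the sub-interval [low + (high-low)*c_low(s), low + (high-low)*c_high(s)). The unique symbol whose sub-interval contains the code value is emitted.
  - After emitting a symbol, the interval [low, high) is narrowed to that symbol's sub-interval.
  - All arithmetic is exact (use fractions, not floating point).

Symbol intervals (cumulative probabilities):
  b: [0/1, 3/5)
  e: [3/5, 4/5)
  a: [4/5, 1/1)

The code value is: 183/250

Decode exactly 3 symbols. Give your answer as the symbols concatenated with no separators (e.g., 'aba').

Step 1: interval [0/1, 1/1), width = 1/1 - 0/1 = 1/1
  'b': [0/1 + 1/1*0/1, 0/1 + 1/1*3/5) = [0/1, 3/5)
  'e': [0/1 + 1/1*3/5, 0/1 + 1/1*4/5) = [3/5, 4/5) <- contains code 183/250
  'a': [0/1 + 1/1*4/5, 0/1 + 1/1*1/1) = [4/5, 1/1)
  emit 'e', narrow to [3/5, 4/5)
Step 2: interval [3/5, 4/5), width = 4/5 - 3/5 = 1/5
  'b': [3/5 + 1/5*0/1, 3/5 + 1/5*3/5) = [3/5, 18/25)
  'e': [3/5 + 1/5*3/5, 3/5 + 1/5*4/5) = [18/25, 19/25) <- contains code 183/250
  'a': [3/5 + 1/5*4/5, 3/5 + 1/5*1/1) = [19/25, 4/5)
  emit 'e', narrow to [18/25, 19/25)
Step 3: interval [18/25, 19/25), width = 19/25 - 18/25 = 1/25
  'b': [18/25 + 1/25*0/1, 18/25 + 1/25*3/5) = [18/25, 93/125) <- contains code 183/250
  'e': [18/25 + 1/25*3/5, 18/25 + 1/25*4/5) = [93/125, 94/125)
  'a': [18/25 + 1/25*4/5, 18/25 + 1/25*1/1) = [94/125, 19/25)
  emit 'b', narrow to [18/25, 93/125)

Answer: eeb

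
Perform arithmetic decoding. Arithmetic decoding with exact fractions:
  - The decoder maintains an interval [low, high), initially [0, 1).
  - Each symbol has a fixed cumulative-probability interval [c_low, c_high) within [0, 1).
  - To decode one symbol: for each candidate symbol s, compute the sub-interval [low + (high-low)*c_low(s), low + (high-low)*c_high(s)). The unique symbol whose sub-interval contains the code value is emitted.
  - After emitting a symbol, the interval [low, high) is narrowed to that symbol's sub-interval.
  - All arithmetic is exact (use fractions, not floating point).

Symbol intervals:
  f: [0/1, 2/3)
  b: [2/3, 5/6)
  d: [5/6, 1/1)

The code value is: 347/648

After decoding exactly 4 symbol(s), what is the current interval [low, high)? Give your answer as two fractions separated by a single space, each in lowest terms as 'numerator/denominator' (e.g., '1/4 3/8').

Answer: 173/324 29/54

Derivation:
Step 1: interval [0/1, 1/1), width = 1/1 - 0/1 = 1/1
  'f': [0/1 + 1/1*0/1, 0/1 + 1/1*2/3) = [0/1, 2/3) <- contains code 347/648
  'b': [0/1 + 1/1*2/3, 0/1 + 1/1*5/6) = [2/3, 5/6)
  'd': [0/1 + 1/1*5/6, 0/1 + 1/1*1/1) = [5/6, 1/1)
  emit 'f', narrow to [0/1, 2/3)
Step 2: interval [0/1, 2/3), width = 2/3 - 0/1 = 2/3
  'f': [0/1 + 2/3*0/1, 0/1 + 2/3*2/3) = [0/1, 4/9)
  'b': [0/1 + 2/3*2/3, 0/1 + 2/3*5/6) = [4/9, 5/9) <- contains code 347/648
  'd': [0/1 + 2/3*5/6, 0/1 + 2/3*1/1) = [5/9, 2/3)
  emit 'b', narrow to [4/9, 5/9)
Step 3: interval [4/9, 5/9), width = 5/9 - 4/9 = 1/9
  'f': [4/9 + 1/9*0/1, 4/9 + 1/9*2/3) = [4/9, 14/27)
  'b': [4/9 + 1/9*2/3, 4/9 + 1/9*5/6) = [14/27, 29/54) <- contains code 347/648
  'd': [4/9 + 1/9*5/6, 4/9 + 1/9*1/1) = [29/54, 5/9)
  emit 'b', narrow to [14/27, 29/54)
Step 4: interval [14/27, 29/54), width = 29/54 - 14/27 = 1/54
  'f': [14/27 + 1/54*0/1, 14/27 + 1/54*2/3) = [14/27, 43/81)
  'b': [14/27 + 1/54*2/3, 14/27 + 1/54*5/6) = [43/81, 173/324)
  'd': [14/27 + 1/54*5/6, 14/27 + 1/54*1/1) = [173/324, 29/54) <- contains code 347/648
  emit 'd', narrow to [173/324, 29/54)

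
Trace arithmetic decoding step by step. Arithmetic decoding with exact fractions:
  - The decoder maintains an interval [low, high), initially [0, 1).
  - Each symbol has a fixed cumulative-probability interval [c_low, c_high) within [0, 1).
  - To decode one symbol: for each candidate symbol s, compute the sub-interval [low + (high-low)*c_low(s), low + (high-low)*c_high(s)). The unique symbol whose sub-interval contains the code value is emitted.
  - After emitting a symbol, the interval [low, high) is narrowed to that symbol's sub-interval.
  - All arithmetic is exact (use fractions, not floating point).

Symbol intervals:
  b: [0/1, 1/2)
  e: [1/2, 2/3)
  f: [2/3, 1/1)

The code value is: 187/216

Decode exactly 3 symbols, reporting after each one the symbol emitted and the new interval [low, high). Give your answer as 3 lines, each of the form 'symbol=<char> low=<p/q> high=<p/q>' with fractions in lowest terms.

Step 1: interval [0/1, 1/1), width = 1/1 - 0/1 = 1/1
  'b': [0/1 + 1/1*0/1, 0/1 + 1/1*1/2) = [0/1, 1/2)
  'e': [0/1 + 1/1*1/2, 0/1 + 1/1*2/3) = [1/2, 2/3)
  'f': [0/1 + 1/1*2/3, 0/1 + 1/1*1/1) = [2/3, 1/1) <- contains code 187/216
  emit 'f', narrow to [2/3, 1/1)
Step 2: interval [2/3, 1/1), width = 1/1 - 2/3 = 1/3
  'b': [2/3 + 1/3*0/1, 2/3 + 1/3*1/2) = [2/3, 5/6)
  'e': [2/3 + 1/3*1/2, 2/3 + 1/3*2/3) = [5/6, 8/9) <- contains code 187/216
  'f': [2/3 + 1/3*2/3, 2/3 + 1/3*1/1) = [8/9, 1/1)
  emit 'e', narrow to [5/6, 8/9)
Step 3: interval [5/6, 8/9), width = 8/9 - 5/6 = 1/18
  'b': [5/6 + 1/18*0/1, 5/6 + 1/18*1/2) = [5/6, 31/36)
  'e': [5/6 + 1/18*1/2, 5/6 + 1/18*2/3) = [31/36, 47/54) <- contains code 187/216
  'f': [5/6 + 1/18*2/3, 5/6 + 1/18*1/1) = [47/54, 8/9)
  emit 'e', narrow to [31/36, 47/54)

Answer: symbol=f low=2/3 high=1/1
symbol=e low=5/6 high=8/9
symbol=e low=31/36 high=47/54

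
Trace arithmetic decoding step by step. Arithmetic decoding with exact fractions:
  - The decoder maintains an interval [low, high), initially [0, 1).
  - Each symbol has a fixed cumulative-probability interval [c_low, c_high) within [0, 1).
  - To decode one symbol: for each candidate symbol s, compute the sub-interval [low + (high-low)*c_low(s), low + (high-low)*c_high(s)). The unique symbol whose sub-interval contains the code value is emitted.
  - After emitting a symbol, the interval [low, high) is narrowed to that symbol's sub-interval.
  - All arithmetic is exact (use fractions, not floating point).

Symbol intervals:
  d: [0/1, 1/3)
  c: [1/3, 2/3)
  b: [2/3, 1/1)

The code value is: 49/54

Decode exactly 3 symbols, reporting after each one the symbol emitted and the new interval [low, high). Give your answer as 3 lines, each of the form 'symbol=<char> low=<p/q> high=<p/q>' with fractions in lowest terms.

Answer: symbol=b low=2/3 high=1/1
symbol=b low=8/9 high=1/1
symbol=d low=8/9 high=25/27

Derivation:
Step 1: interval [0/1, 1/1), width = 1/1 - 0/1 = 1/1
  'd': [0/1 + 1/1*0/1, 0/1 + 1/1*1/3) = [0/1, 1/3)
  'c': [0/1 + 1/1*1/3, 0/1 + 1/1*2/3) = [1/3, 2/3)
  'b': [0/1 + 1/1*2/3, 0/1 + 1/1*1/1) = [2/3, 1/1) <- contains code 49/54
  emit 'b', narrow to [2/3, 1/1)
Step 2: interval [2/3, 1/1), width = 1/1 - 2/3 = 1/3
  'd': [2/3 + 1/3*0/1, 2/3 + 1/3*1/3) = [2/3, 7/9)
  'c': [2/3 + 1/3*1/3, 2/3 + 1/3*2/3) = [7/9, 8/9)
  'b': [2/3 + 1/3*2/3, 2/3 + 1/3*1/1) = [8/9, 1/1) <- contains code 49/54
  emit 'b', narrow to [8/9, 1/1)
Step 3: interval [8/9, 1/1), width = 1/1 - 8/9 = 1/9
  'd': [8/9 + 1/9*0/1, 8/9 + 1/9*1/3) = [8/9, 25/27) <- contains code 49/54
  'c': [8/9 + 1/9*1/3, 8/9 + 1/9*2/3) = [25/27, 26/27)
  'b': [8/9 + 1/9*2/3, 8/9 + 1/9*1/1) = [26/27, 1/1)
  emit 'd', narrow to [8/9, 25/27)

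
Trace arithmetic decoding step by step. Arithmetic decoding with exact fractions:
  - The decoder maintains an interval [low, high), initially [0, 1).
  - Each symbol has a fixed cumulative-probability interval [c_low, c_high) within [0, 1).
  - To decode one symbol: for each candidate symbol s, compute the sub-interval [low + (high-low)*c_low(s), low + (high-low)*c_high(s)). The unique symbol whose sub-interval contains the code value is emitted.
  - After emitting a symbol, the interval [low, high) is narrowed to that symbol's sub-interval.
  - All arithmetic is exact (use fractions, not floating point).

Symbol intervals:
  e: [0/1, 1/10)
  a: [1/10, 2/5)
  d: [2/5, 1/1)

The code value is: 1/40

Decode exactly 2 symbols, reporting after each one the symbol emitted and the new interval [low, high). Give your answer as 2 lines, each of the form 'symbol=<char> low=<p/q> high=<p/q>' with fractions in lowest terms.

Step 1: interval [0/1, 1/1), width = 1/1 - 0/1 = 1/1
  'e': [0/1 + 1/1*0/1, 0/1 + 1/1*1/10) = [0/1, 1/10) <- contains code 1/40
  'a': [0/1 + 1/1*1/10, 0/1 + 1/1*2/5) = [1/10, 2/5)
  'd': [0/1 + 1/1*2/5, 0/1 + 1/1*1/1) = [2/5, 1/1)
  emit 'e', narrow to [0/1, 1/10)
Step 2: interval [0/1, 1/10), width = 1/10 - 0/1 = 1/10
  'e': [0/1 + 1/10*0/1, 0/1 + 1/10*1/10) = [0/1, 1/100)
  'a': [0/1 + 1/10*1/10, 0/1 + 1/10*2/5) = [1/100, 1/25) <- contains code 1/40
  'd': [0/1 + 1/10*2/5, 0/1 + 1/10*1/1) = [1/25, 1/10)
  emit 'a', narrow to [1/100, 1/25)

Answer: symbol=e low=0/1 high=1/10
symbol=a low=1/100 high=1/25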